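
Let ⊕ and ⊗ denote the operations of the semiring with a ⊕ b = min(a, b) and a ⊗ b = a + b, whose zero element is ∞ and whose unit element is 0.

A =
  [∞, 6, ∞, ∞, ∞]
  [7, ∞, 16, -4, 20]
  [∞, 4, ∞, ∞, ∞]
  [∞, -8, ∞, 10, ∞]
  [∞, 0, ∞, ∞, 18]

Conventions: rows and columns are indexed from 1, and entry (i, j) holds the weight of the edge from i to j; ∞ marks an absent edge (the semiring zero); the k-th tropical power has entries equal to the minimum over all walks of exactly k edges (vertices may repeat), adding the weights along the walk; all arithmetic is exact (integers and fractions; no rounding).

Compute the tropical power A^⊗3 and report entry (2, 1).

A^⊗2:
  [13, ∞, 22, 2, 26]
  [∞, -12, ∞, 6, 38]
  [11, ∞, 20, 0, 24]
  [-1, 2, 8, -12, 12]
  [7, 18, 16, -4, 20]
A^⊗3:
  [∞, -6, ∞, 12, 44]
  [-5, -2, 4, -16, 8]
  [∞, -8, ∞, 10, 42]
  [9, -20, 18, -2, 22]
  [25, -12, 34, 6, 38]
Key observation: the optimum is the walk 2->4->2->1, with weight (-4) + (-8) + 7 = -5.
Optimal value attained by: walk 2->4->2->1.
Answer: (A^⊗3)[2][1] = -5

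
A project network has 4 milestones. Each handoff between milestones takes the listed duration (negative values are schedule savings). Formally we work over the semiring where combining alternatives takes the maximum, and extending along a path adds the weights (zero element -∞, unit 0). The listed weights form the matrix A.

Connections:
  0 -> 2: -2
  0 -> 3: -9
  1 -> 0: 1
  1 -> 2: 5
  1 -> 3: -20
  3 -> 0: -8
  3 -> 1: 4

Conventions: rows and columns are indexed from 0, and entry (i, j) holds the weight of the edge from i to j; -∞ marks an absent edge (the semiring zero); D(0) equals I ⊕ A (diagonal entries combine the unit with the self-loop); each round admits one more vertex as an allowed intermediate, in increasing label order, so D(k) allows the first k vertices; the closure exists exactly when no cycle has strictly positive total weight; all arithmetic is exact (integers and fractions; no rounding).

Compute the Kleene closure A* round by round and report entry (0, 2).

D(0):
  [0, -∞, -2, -9]
  [1, 0, 5, -20]
  [-∞, -∞, 0, -∞]
  [-8, 4, -∞, 0]
D(1):
  [0, -∞, -2, -9]
  [1, 0, 5, -8]
  [-∞, -∞, 0, -∞]
  [-8, 4, -10, 0]
D(2):
  [0, -∞, -2, -9]
  [1, 0, 5, -8]
  [-∞, -∞, 0, -∞]
  [5, 4, 9, 0]
D(3):
  [0, -∞, -2, -9]
  [1, 0, 5, -8]
  [-∞, -∞, 0, -∞]
  [5, 4, 9, 0]
D(4):
  [0, -5, 0, -9]
  [1, 0, 5, -8]
  [-∞, -∞, 0, -∞]
  [5, 4, 9, 0]
Answer: A*[0][2] = 0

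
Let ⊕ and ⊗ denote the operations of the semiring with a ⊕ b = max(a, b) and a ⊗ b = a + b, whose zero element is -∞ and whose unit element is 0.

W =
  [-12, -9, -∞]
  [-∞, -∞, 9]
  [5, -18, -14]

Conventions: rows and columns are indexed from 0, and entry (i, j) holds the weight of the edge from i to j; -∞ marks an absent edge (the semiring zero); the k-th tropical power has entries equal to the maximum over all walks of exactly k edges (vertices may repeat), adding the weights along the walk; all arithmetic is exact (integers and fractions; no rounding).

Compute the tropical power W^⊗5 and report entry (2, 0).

W^⊗2:
  [-24, -21, 0]
  [14, -9, -5]
  [-7, -4, -9]
W^⊗3:
  [5, -18, -12]
  [2, 5, 0]
  [-4, -16, 5]
W^⊗4:
  [-7, -4, -9]
  [5, -7, 14]
  [10, -13, -7]
W^⊗5:
  [-4, -16, 5]
  [19, -4, 2]
  [-2, 1, -4]
Key observation: the optimum is the walk 2->0->0->1->2->0, with weight 5 + (-12) + (-9) + 9 + 5 = -2.
Optimal value attained by: walk 2->0->0->1->2->0.
Answer: (W^⊗5)[2][0] = -2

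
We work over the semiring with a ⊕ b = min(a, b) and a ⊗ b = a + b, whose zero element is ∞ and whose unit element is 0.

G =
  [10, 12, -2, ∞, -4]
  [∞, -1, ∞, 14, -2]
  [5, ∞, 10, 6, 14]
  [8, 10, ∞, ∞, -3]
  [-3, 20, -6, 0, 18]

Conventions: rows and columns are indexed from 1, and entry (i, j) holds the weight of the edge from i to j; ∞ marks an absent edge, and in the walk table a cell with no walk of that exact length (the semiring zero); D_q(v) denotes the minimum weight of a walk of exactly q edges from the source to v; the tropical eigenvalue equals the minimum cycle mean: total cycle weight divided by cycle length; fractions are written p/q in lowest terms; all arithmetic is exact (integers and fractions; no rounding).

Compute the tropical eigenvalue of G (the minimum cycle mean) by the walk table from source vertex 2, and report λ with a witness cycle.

q=0: [∞, 0, ∞, ∞, ∞]
q=1: [∞, -1, ∞, 14, -2]
q=2: [-5, -2, -8, -2, -3]
q=3: [-6, -3, -9, -3, -9]
q=4: [-12, -4, -15, -9, -10]
q=5: [-13, -5, -16, -10, -16]
Optimal cycle mean attained by: cycle 1->5->1, total (-4) + (-3), length 2.
Answer: λ = -7/2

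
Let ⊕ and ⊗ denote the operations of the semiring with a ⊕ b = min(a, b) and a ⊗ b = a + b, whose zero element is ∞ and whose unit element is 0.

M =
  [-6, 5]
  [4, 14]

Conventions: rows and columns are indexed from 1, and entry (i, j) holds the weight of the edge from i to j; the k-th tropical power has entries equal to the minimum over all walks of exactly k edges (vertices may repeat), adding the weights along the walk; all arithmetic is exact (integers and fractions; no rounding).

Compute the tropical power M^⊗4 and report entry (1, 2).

M^⊗2:
  [-12, -1]
  [-2, 9]
M^⊗3:
  [-18, -7]
  [-8, 3]
M^⊗4:
  [-24, -13]
  [-14, -3]
Key observation: the optimum is the walk 1->1->1->1->2, with weight (-6) + (-6) + (-6) + 5 = -13.
Optimal value attained by: walk 1->1->1->1->2.
Answer: (M^⊗4)[1][2] = -13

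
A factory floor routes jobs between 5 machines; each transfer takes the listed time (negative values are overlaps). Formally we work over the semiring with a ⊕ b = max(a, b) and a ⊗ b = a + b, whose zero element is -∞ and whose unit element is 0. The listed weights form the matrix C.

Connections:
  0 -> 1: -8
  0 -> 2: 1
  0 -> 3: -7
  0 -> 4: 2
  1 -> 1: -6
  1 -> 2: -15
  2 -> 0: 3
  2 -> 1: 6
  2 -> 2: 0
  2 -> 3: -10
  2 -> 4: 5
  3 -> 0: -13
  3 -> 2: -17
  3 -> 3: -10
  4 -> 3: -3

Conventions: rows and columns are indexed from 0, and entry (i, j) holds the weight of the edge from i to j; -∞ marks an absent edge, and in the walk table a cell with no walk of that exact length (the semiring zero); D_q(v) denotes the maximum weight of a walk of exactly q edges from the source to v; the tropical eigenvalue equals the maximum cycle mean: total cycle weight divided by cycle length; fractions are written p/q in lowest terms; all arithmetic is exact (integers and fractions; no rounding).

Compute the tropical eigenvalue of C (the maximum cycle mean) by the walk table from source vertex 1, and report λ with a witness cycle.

q=0: [-∞, 0, -∞, -∞, -∞]
q=1: [-∞, -6, -15, -∞, -∞]
q=2: [-12, -9, -15, -25, -10]
q=3: [-12, -9, -11, -13, -10]
q=4: [-8, -5, -11, -13, -6]
q=5: [-8, -5, -7, -9, -6]
Optimal cycle mean attained by: cycle 0->2->0, total 1 + 3, length 2.
Answer: λ = 2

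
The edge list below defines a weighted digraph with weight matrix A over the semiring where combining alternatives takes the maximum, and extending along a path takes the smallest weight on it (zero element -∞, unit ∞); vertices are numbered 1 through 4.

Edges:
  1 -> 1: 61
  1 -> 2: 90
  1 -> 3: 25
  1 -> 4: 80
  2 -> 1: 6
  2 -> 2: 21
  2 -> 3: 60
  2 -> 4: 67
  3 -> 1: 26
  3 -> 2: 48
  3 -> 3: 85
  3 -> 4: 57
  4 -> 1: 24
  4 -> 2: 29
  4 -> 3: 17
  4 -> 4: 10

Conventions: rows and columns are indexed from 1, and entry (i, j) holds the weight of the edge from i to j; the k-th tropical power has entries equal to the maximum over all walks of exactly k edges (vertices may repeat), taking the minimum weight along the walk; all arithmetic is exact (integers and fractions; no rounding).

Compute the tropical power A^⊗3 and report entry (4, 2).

A^⊗2:
  [61, 61, 60, 67]
  [26, 48, 60, 57]
  [26, 48, 85, 57]
  [24, 24, 29, 29]
A^⊗3:
  [61, 61, 60, 61]
  [26, 48, 60, 57]
  [26, 48, 85, 57]
  [26, 29, 29, 29]
Key observation: the optimum is the walk 4->2->3->2, with weight 29 min 60 min 48 = 29.
Optimal value attained by: walk 4->2->3->2.
Answer: (A^⊗3)[4][2] = 29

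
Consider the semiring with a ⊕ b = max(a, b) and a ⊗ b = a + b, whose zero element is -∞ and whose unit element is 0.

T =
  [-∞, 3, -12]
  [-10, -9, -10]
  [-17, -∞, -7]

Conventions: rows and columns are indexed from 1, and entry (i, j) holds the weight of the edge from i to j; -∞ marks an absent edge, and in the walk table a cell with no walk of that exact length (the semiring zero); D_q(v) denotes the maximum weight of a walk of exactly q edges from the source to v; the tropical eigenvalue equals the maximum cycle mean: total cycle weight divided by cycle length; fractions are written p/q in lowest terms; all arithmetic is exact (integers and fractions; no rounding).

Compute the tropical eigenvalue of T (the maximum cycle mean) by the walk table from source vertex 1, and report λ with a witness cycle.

q=0: [0, -∞, -∞]
q=1: [-∞, 3, -12]
q=2: [-7, -6, -7]
q=3: [-16, -4, -14]
Optimal cycle mean attained by: cycle 1->2->1, total 3 + (-10), length 2.
Answer: λ = -7/2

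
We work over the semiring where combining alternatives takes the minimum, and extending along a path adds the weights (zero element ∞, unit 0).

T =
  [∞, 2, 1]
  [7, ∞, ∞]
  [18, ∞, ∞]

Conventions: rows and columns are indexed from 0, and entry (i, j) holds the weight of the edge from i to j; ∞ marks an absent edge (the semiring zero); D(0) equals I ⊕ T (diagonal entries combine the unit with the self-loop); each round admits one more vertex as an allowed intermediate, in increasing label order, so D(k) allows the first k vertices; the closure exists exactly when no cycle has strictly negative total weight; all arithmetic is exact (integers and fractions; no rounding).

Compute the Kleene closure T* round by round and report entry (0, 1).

D(0):
  [0, 2, 1]
  [7, 0, ∞]
  [18, ∞, 0]
D(1):
  [0, 2, 1]
  [7, 0, 8]
  [18, 20, 0]
D(2):
  [0, 2, 1]
  [7, 0, 8]
  [18, 20, 0]
D(3):
  [0, 2, 1]
  [7, 0, 8]
  [18, 20, 0]
Answer: T*[0][1] = 2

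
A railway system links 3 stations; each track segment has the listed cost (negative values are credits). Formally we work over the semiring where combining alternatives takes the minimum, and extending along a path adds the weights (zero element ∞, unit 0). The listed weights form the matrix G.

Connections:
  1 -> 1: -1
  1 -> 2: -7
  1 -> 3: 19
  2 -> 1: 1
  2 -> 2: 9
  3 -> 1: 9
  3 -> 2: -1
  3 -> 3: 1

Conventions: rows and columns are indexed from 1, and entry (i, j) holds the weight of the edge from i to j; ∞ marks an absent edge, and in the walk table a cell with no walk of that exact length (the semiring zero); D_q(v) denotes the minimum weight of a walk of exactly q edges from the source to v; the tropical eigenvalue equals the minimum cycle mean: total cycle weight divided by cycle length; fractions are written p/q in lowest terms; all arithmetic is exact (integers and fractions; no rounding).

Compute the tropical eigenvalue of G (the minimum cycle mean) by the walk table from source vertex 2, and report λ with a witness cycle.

q=0: [∞, 0, ∞]
q=1: [1, 9, ∞]
q=2: [0, -6, 20]
q=3: [-5, -7, 19]
Optimal cycle mean attained by: cycle 1->2->1, total (-7) + 1, length 2.
Answer: λ = -3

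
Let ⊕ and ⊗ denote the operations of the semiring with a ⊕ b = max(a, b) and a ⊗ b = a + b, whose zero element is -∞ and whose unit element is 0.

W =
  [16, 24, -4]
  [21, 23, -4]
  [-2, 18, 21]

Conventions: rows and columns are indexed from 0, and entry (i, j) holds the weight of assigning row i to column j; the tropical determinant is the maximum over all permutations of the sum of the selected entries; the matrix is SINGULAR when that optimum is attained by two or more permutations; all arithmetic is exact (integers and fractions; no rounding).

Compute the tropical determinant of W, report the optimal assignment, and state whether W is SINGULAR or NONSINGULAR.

σ = (0, 1, 2): 16 + 23 + 21 = 60
σ = (0, 2, 1): 16 + (-4) + 18 = 30
σ = (1, 0, 2): 24 + 21 + 21 = 66
σ = (1, 2, 0): 24 + (-4) + (-2) = 18
σ = (2, 0, 1): (-4) + 21 + 18 = 35
σ = (2, 1, 0): (-4) + 23 + (-2) = 17
Optimal value attained by: σ = (1, 0, 2).
Answer: det⊕(W) = 66; verdict: NONSINGULAR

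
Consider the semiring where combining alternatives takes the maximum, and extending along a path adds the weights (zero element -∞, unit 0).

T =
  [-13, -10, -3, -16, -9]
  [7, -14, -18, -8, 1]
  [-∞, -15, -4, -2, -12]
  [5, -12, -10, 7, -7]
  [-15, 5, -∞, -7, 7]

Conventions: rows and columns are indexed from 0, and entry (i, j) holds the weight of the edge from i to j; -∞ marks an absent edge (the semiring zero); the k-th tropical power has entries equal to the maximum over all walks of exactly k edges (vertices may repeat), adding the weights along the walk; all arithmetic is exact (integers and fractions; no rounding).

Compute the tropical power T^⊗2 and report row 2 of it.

T^⊗2:
  [-3, -4, -7, -5, -2]
  [-3, 6, 4, -1, 8]
  [3, -7, -8, 5, -5]
  [12, -2, 2, 14, 0]
  [12, 12, -13, 0, 14]
Answer: row 2 of T^⊗2 = [3, -7, -8, 5, -5]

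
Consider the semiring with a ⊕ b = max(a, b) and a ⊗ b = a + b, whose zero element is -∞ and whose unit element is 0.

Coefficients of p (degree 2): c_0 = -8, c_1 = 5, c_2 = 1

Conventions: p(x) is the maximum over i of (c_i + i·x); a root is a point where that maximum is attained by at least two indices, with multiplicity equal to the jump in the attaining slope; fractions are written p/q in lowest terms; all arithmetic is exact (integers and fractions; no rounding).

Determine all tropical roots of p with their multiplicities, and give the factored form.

hull edge (i=0, c=-8) to (i=1, c=5): slope 13, span 1
hull edge (i=1, c=5) to (i=2, c=1): slope -4, span 1
Factored form: p(x) = 1 ⊗ (x ⊕ (-13)) ⊗ (x ⊕ 4)
Answer: roots = -13 (mult 1), 4 (mult 1)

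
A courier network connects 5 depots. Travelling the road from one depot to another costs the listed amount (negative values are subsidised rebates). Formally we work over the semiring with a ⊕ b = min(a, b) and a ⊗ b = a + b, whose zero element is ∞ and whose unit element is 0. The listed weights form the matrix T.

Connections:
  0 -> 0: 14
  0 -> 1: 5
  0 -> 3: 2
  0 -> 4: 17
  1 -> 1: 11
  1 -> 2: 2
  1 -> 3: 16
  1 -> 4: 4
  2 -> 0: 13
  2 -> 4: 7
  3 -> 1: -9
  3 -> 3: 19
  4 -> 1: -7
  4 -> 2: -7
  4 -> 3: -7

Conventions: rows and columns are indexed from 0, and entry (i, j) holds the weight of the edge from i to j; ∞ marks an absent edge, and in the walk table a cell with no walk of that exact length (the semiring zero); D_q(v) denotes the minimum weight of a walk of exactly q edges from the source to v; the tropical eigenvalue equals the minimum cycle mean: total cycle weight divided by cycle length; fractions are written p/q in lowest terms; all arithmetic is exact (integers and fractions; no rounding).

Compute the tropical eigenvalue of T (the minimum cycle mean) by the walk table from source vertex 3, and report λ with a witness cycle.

q=0: [∞, ∞, ∞, 0, ∞]
q=1: [∞, -9, ∞, 19, ∞]
q=2: [∞, 2, -7, 7, -5]
q=3: [6, -12, -12, -12, 0]
q=4: [1, -21, -10, -7, -8]
q=5: [3, -16, -19, -15, -17]
Optimal cycle mean attained by: cycle 1->4->3->1, total 4 + (-7) + (-9), length 3.
Answer: λ = -4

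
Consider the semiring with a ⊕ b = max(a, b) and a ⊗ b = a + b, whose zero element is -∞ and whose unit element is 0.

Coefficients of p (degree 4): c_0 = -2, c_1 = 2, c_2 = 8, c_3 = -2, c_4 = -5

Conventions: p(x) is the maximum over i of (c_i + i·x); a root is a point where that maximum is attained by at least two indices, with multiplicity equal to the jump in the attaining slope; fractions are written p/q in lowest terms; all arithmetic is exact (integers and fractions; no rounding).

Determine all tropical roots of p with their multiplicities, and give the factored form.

hull edge (i=0, c=-2) to (i=2, c=8): slope 5, span 2
hull edge (i=2, c=8) to (i=4, c=-5): slope -13/2, span 2
Factored form: p(x) = -5 ⊗ (x ⊕ (-5)) ⊗ (x ⊕ (-5)) ⊗ (x ⊕ 13/2) ⊗ (x ⊕ 13/2)
Answer: roots = -5 (mult 2), 13/2 (mult 2)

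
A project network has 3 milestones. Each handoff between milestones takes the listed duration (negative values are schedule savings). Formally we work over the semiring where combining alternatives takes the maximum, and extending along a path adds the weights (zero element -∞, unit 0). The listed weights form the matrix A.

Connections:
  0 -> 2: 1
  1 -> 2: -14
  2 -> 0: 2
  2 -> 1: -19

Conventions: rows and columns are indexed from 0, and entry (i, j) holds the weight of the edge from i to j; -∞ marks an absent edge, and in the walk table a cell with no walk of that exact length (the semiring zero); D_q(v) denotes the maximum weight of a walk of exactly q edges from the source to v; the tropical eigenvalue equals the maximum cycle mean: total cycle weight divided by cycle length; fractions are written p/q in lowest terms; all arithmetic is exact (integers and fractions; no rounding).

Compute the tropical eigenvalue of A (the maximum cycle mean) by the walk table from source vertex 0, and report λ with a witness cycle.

q=0: [0, -∞, -∞]
q=1: [-∞, -∞, 1]
q=2: [3, -18, -∞]
q=3: [-∞, -∞, 4]
Optimal cycle mean attained by: cycle 0->2->0, total 1 + 2, length 2.
Answer: λ = 3/2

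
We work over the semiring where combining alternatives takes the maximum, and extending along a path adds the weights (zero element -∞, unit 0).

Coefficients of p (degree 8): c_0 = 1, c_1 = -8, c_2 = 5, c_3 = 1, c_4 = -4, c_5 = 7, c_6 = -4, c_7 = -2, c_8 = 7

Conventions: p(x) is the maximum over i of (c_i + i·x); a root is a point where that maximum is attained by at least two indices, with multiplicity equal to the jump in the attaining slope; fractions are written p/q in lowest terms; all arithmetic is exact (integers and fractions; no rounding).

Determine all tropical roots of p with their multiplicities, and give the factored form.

hull edge (i=0, c=1) to (i=2, c=5): slope 2, span 2
hull edge (i=2, c=5) to (i=5, c=7): slope 2/3, span 3
hull edge (i=5, c=7) to (i=8, c=7): slope 0, span 3
Factored form: p(x) = 7 ⊗ (x ⊕ (-2)) ⊗ (x ⊕ (-2)) ⊗ (x ⊕ (-2/3)) ⊗ (x ⊕ (-2/3)) ⊗ (x ⊕ (-2/3)) ⊗ (x ⊕ 0) ⊗ (x ⊕ 0) ⊗ (x ⊕ 0)
Answer: roots = -2 (mult 2), -2/3 (mult 3), 0 (mult 3)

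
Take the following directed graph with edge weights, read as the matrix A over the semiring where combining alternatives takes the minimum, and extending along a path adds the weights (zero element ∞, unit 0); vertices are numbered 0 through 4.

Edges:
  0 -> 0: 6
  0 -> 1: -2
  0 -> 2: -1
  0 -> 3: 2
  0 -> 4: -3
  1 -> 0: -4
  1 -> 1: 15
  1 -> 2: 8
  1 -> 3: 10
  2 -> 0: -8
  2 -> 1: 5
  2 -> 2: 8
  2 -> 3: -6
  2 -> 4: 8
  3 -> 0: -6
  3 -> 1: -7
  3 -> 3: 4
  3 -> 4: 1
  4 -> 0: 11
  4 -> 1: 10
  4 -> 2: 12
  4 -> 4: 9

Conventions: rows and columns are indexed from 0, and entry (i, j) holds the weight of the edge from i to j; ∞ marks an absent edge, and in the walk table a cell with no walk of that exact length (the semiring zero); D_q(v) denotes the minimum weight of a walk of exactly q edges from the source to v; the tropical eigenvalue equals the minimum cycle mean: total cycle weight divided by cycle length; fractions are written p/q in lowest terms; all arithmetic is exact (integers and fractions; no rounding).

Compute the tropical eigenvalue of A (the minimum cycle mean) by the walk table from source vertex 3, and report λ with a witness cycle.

q=0: [∞, ∞, ∞, 0, ∞]
q=1: [-6, -7, ∞, 4, 1]
q=2: [-11, -8, -7, -4, -9]
q=3: [-15, -13, -12, -13, -14]
q=4: [-20, -20, -16, -18, -18]
q=5: [-24, -25, -21, -22, -23]
Optimal cycle mean attained by: cycle 0->2->0, total (-1) + (-8), length 2.
Answer: λ = -9/2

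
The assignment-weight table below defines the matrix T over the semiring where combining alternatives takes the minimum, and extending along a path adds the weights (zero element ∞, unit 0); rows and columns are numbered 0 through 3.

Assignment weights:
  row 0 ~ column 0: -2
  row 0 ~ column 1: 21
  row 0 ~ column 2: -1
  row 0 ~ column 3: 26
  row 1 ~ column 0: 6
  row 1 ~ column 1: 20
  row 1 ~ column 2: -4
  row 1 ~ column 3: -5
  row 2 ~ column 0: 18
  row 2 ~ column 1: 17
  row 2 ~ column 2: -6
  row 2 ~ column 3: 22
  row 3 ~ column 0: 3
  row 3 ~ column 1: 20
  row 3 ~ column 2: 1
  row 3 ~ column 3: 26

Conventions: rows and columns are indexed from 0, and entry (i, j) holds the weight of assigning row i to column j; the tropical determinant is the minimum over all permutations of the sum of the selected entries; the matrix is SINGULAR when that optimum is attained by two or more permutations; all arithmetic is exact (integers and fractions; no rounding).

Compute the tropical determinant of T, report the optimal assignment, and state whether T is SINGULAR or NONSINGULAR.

σ = (0, 1, 2, 3): (-2) + 20 + (-6) + 26 = 38
σ = (0, 1, 3, 2): (-2) + 20 + 22 + 1 = 41
σ = (0, 2, 1, 3): (-2) + (-4) + 17 + 26 = 37
σ = (0, 2, 3, 1): (-2) + (-4) + 22 + 20 = 36
σ = (0, 3, 1, 2): (-2) + (-5) + 17 + 1 = 11
σ = (0, 3, 2, 1): (-2) + (-5) + (-6) + 20 = 7
σ = (1, 0, 2, 3): 21 + 6 + (-6) + 26 = 47
σ = (1, 0, 3, 2): 21 + 6 + 22 + 1 = 50
σ = (1, 2, 0, 3): 21 + (-4) + 18 + 26 = 61
σ = (1, 2, 3, 0): 21 + (-4) + 22 + 3 = 42
σ = (1, 3, 0, 2): 21 + (-5) + 18 + 1 = 35
σ = (1, 3, 2, 0): 21 + (-5) + (-6) + 3 = 13
σ = (2, 0, 1, 3): (-1) + 6 + 17 + 26 = 48
σ = (2, 0, 3, 1): (-1) + 6 + 22 + 20 = 47
σ = (2, 1, 0, 3): (-1) + 20 + 18 + 26 = 63
σ = (2, 1, 3, 0): (-1) + 20 + 22 + 3 = 44
σ = (2, 3, 0, 1): (-1) + (-5) + 18 + 20 = 32
σ = (2, 3, 1, 0): (-1) + (-5) + 17 + 3 = 14
σ = (3, 0, 1, 2): 26 + 6 + 17 + 1 = 50
σ = (3, 0, 2, 1): 26 + 6 + (-6) + 20 = 46
σ = (3, 1, 0, 2): 26 + 20 + 18 + 1 = 65
σ = (3, 1, 2, 0): 26 + 20 + (-6) + 3 = 43
σ = (3, 2, 0, 1): 26 + (-4) + 18 + 20 = 60
σ = (3, 2, 1, 0): 26 + (-4) + 17 + 3 = 42
Optimal value attained by: σ = (0, 3, 2, 1).
Answer: det⊕(T) = 7; verdict: NONSINGULAR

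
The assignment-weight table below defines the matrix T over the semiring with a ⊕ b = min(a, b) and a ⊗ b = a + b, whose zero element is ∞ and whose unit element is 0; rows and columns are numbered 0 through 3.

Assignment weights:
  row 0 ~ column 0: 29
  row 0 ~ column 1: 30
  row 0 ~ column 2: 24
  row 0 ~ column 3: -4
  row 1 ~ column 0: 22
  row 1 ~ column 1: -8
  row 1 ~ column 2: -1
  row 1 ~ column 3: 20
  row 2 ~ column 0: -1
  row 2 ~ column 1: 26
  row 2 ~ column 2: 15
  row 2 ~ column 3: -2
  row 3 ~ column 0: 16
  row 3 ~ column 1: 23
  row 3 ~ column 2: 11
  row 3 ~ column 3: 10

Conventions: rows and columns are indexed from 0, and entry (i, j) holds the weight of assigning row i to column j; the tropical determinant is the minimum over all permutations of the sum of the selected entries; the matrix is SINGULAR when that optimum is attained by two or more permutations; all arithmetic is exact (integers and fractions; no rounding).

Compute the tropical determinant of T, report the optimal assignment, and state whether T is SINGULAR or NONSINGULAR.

σ = (0, 1, 2, 3): 29 + (-8) + 15 + 10 = 46
σ = (0, 1, 3, 2): 29 + (-8) + (-2) + 11 = 30
σ = (0, 2, 1, 3): 29 + (-1) + 26 + 10 = 64
σ = (0, 2, 3, 1): 29 + (-1) + (-2) + 23 = 49
σ = (0, 3, 1, 2): 29 + 20 + 26 + 11 = 86
σ = (0, 3, 2, 1): 29 + 20 + 15 + 23 = 87
σ = (1, 0, 2, 3): 30 + 22 + 15 + 10 = 77
σ = (1, 0, 3, 2): 30 + 22 + (-2) + 11 = 61
σ = (1, 2, 0, 3): 30 + (-1) + (-1) + 10 = 38
σ = (1, 2, 3, 0): 30 + (-1) + (-2) + 16 = 43
σ = (1, 3, 0, 2): 30 + 20 + (-1) + 11 = 60
σ = (1, 3, 2, 0): 30 + 20 + 15 + 16 = 81
σ = (2, 0, 1, 3): 24 + 22 + 26 + 10 = 82
σ = (2, 0, 3, 1): 24 + 22 + (-2) + 23 = 67
σ = (2, 1, 0, 3): 24 + (-8) + (-1) + 10 = 25
σ = (2, 1, 3, 0): 24 + (-8) + (-2) + 16 = 30
σ = (2, 3, 0, 1): 24 + 20 + (-1) + 23 = 66
σ = (2, 3, 1, 0): 24 + 20 + 26 + 16 = 86
σ = (3, 0, 1, 2): (-4) + 22 + 26 + 11 = 55
σ = (3, 0, 2, 1): (-4) + 22 + 15 + 23 = 56
σ = (3, 1, 0, 2): (-4) + (-8) + (-1) + 11 = -2
σ = (3, 1, 2, 0): (-4) + (-8) + 15 + 16 = 19
σ = (3, 2, 0, 1): (-4) + (-1) + (-1) + 23 = 17
σ = (3, 2, 1, 0): (-4) + (-1) + 26 + 16 = 37
Optimal value attained by: σ = (3, 1, 0, 2).
Answer: det⊕(T) = -2; verdict: NONSINGULAR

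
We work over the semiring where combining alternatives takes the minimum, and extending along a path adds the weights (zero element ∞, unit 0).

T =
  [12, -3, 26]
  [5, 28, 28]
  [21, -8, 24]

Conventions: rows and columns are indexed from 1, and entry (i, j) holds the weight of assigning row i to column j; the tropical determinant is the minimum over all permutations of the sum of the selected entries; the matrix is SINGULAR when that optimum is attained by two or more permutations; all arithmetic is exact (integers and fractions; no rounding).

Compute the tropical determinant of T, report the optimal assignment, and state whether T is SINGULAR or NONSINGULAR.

σ = (1, 2, 3): 12 + 28 + 24 = 64
σ = (1, 3, 2): 12 + 28 + (-8) = 32
σ = (2, 1, 3): (-3) + 5 + 24 = 26
σ = (2, 3, 1): (-3) + 28 + 21 = 46
σ = (3, 1, 2): 26 + 5 + (-8) = 23
σ = (3, 2, 1): 26 + 28 + 21 = 75
Optimal value attained by: σ = (3, 1, 2).
Answer: det⊕(T) = 23; verdict: NONSINGULAR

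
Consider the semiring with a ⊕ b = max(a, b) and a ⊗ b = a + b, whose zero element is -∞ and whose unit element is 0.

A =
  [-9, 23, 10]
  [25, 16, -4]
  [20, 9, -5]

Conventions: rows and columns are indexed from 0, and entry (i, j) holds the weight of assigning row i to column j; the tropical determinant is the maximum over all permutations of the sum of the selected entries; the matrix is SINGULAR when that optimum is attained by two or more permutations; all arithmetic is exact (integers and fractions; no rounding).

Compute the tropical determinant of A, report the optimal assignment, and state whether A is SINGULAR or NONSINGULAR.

σ = (0, 1, 2): (-9) + 16 + (-5) = 2
σ = (0, 2, 1): (-9) + (-4) + 9 = -4
σ = (1, 0, 2): 23 + 25 + (-5) = 43
σ = (1, 2, 0): 23 + (-4) + 20 = 39
σ = (2, 0, 1): 10 + 25 + 9 = 44
σ = (2, 1, 0): 10 + 16 + 20 = 46
Optimal value attained by: σ = (2, 1, 0).
Answer: det⊕(A) = 46; verdict: NONSINGULAR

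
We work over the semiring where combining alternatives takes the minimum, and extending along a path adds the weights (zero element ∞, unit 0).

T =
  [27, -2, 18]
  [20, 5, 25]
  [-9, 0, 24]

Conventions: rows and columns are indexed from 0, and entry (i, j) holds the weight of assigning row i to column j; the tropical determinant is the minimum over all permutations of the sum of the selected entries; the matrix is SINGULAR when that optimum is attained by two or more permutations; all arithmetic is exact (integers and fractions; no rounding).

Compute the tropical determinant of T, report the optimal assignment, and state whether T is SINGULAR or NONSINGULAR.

σ = (0, 1, 2): 27 + 5 + 24 = 56
σ = (0, 2, 1): 27 + 25 + 0 = 52
σ = (1, 0, 2): (-2) + 20 + 24 = 42
σ = (1, 2, 0): (-2) + 25 + (-9) = 14
σ = (2, 0, 1): 18 + 20 + 0 = 38
σ = (2, 1, 0): 18 + 5 + (-9) = 14
Optimal value attained by: σ = (1, 2, 0).
Answer: det⊕(T) = 14; verdict: SINGULAR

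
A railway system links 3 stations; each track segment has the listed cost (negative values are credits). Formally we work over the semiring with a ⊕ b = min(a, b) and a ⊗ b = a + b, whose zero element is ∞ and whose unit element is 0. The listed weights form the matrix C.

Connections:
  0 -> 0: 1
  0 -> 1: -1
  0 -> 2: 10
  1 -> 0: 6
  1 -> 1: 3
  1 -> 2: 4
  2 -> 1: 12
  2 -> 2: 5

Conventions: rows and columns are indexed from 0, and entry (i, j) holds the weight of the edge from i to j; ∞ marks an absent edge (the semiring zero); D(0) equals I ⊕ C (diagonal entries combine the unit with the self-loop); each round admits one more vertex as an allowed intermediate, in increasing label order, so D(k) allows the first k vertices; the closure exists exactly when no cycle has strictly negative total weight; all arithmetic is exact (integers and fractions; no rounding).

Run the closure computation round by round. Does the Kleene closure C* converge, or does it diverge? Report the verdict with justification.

D(0):
  [0, -1, 10]
  [6, 0, 4]
  [∞, 12, 0]
D(1):
  [0, -1, 10]
  [6, 0, 4]
  [∞, 12, 0]
D(2):
  [0, -1, 3]
  [6, 0, 4]
  [18, 12, 0]
D(3):
  [0, -1, 3]
  [6, 0, 4]
  [18, 12, 0]
Key observation: every diagonal entry stays at the unit through all rounds, so no improving cycle exists.
Answer: CONVERGES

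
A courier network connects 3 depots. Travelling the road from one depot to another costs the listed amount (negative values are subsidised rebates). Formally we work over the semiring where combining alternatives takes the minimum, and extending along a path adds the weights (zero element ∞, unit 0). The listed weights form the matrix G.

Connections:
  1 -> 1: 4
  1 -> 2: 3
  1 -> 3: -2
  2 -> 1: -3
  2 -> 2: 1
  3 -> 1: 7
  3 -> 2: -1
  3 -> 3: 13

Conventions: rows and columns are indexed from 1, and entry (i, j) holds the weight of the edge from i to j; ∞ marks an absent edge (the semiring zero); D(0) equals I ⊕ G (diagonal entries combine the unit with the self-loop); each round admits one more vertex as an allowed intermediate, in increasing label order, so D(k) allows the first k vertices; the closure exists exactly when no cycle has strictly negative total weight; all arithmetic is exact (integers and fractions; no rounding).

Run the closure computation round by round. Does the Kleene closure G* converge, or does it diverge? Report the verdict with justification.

D(0):
  [0, 3, -2]
  [-3, 0, ∞]
  [7, -1, 0]
D(1):
  [0, 3, -2]
  [-3, 0, -5]
  [7, -1, 0]
Detection: at round 2, diagonal entry (3, 3) turns strictly negative.
Key observation: the cycle 3->2->1->3 has total weight (-1) + (-3) + (-2), which is strictly negative.
Answer: DIVERGES — negative cycle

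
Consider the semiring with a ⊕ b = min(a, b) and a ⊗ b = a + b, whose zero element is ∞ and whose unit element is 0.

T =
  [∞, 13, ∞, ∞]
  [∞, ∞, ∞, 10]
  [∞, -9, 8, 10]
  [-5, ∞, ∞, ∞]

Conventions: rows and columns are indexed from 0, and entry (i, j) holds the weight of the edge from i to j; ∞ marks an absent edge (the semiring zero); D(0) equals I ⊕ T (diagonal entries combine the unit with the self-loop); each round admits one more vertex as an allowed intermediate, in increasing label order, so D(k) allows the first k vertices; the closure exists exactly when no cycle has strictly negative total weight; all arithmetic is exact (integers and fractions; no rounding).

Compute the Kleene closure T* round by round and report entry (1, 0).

D(0):
  [0, 13, ∞, ∞]
  [∞, 0, ∞, 10]
  [∞, -9, 0, 10]
  [-5, ∞, ∞, 0]
D(1):
  [0, 13, ∞, ∞]
  [∞, 0, ∞, 10]
  [∞, -9, 0, 10]
  [-5, 8, ∞, 0]
D(2):
  [0, 13, ∞, 23]
  [∞, 0, ∞, 10]
  [∞, -9, 0, 1]
  [-5, 8, ∞, 0]
D(3):
  [0, 13, ∞, 23]
  [∞, 0, ∞, 10]
  [∞, -9, 0, 1]
  [-5, 8, ∞, 0]
D(4):
  [0, 13, ∞, 23]
  [5, 0, ∞, 10]
  [-4, -9, 0, 1]
  [-5, 8, ∞, 0]
Answer: T*[1][0] = 5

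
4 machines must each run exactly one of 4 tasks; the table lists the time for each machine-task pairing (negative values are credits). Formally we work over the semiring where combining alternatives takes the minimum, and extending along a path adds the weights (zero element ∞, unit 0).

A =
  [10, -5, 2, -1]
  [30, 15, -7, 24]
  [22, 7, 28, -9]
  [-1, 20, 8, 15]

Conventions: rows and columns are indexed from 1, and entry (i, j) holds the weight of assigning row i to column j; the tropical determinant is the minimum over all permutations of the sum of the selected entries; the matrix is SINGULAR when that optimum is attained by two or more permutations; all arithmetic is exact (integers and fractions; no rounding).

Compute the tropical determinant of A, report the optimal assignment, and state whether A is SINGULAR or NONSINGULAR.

σ = (1, 2, 3, 4): 10 + 15 + 28 + 15 = 68
σ = (1, 2, 4, 3): 10 + 15 + (-9) + 8 = 24
σ = (1, 3, 2, 4): 10 + (-7) + 7 + 15 = 25
σ = (1, 3, 4, 2): 10 + (-7) + (-9) + 20 = 14
σ = (1, 4, 2, 3): 10 + 24 + 7 + 8 = 49
σ = (1, 4, 3, 2): 10 + 24 + 28 + 20 = 82
σ = (2, 1, 3, 4): (-5) + 30 + 28 + 15 = 68
σ = (2, 1, 4, 3): (-5) + 30 + (-9) + 8 = 24
σ = (2, 3, 1, 4): (-5) + (-7) + 22 + 15 = 25
σ = (2, 3, 4, 1): (-5) + (-7) + (-9) + (-1) = -22
σ = (2, 4, 1, 3): (-5) + 24 + 22 + 8 = 49
σ = (2, 4, 3, 1): (-5) + 24 + 28 + (-1) = 46
σ = (3, 1, 2, 4): 2 + 30 + 7 + 15 = 54
σ = (3, 1, 4, 2): 2 + 30 + (-9) + 20 = 43
σ = (3, 2, 1, 4): 2 + 15 + 22 + 15 = 54
σ = (3, 2, 4, 1): 2 + 15 + (-9) + (-1) = 7
σ = (3, 4, 1, 2): 2 + 24 + 22 + 20 = 68
σ = (3, 4, 2, 1): 2 + 24 + 7 + (-1) = 32
σ = (4, 1, 2, 3): (-1) + 30 + 7 + 8 = 44
σ = (4, 1, 3, 2): (-1) + 30 + 28 + 20 = 77
σ = (4, 2, 1, 3): (-1) + 15 + 22 + 8 = 44
σ = (4, 2, 3, 1): (-1) + 15 + 28 + (-1) = 41
σ = (4, 3, 1, 2): (-1) + (-7) + 22 + 20 = 34
σ = (4, 3, 2, 1): (-1) + (-7) + 7 + (-1) = -2
Optimal value attained by: σ = (2, 3, 4, 1).
Answer: det⊕(A) = -22; verdict: NONSINGULAR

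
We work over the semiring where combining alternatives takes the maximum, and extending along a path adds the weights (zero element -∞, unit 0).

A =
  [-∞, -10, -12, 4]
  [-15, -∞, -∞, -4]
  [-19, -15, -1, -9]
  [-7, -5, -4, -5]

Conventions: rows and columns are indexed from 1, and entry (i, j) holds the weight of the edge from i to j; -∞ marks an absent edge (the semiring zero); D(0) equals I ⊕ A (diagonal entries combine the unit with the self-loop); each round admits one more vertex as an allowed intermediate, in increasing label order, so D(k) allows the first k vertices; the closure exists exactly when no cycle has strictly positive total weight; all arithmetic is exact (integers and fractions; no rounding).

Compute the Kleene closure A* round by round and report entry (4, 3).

D(0):
  [0, -10, -12, 4]
  [-15, 0, -∞, -4]
  [-19, -15, 0, -9]
  [-7, -5, -4, 0]
D(1):
  [0, -10, -12, 4]
  [-15, 0, -27, -4]
  [-19, -15, 0, -9]
  [-7, -5, -4, 0]
D(2):
  [0, -10, -12, 4]
  [-15, 0, -27, -4]
  [-19, -15, 0, -9]
  [-7, -5, -4, 0]
D(3):
  [0, -10, -12, 4]
  [-15, 0, -27, -4]
  [-19, -15, 0, -9]
  [-7, -5, -4, 0]
D(4):
  [0, -1, 0, 4]
  [-11, 0, -8, -4]
  [-16, -14, 0, -9]
  [-7, -5, -4, 0]
Answer: A*[4][3] = -4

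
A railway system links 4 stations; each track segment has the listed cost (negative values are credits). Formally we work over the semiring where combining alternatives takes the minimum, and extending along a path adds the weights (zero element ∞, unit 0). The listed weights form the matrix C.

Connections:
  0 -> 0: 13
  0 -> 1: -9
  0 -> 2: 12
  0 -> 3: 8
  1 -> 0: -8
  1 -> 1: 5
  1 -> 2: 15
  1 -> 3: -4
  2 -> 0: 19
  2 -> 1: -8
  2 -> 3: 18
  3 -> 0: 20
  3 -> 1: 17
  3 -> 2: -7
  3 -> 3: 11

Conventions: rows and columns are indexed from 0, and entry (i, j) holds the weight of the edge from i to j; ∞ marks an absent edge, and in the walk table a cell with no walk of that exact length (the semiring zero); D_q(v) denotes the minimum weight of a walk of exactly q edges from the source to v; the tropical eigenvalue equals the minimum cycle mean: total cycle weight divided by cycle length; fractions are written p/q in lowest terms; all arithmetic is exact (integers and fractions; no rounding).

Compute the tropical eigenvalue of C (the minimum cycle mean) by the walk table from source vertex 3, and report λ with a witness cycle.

q=0: [∞, ∞, ∞, 0]
q=1: [20, 17, -7, 11]
q=2: [9, -15, 4, 11]
q=3: [-23, -10, 0, -19]
q=4: [-18, -32, -26, -15]
Optimal cycle mean attained by: cycle 0->1->0, total (-9) + (-8), length 2.
Answer: λ = -17/2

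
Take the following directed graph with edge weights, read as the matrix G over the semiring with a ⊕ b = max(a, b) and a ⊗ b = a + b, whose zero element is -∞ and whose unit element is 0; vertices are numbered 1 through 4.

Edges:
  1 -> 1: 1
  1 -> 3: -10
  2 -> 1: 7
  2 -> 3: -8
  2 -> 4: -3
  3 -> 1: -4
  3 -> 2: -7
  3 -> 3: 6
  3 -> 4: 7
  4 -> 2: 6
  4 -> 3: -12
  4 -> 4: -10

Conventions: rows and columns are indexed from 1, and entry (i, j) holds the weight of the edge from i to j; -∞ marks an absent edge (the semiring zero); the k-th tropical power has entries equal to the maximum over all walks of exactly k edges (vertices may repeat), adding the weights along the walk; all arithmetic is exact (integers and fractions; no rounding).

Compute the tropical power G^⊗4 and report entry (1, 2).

G^⊗2:
  [2, -17, -4, -3]
  [8, 3, -2, -1]
  [2, 13, 12, 13]
  [13, -4, -2, 3]
G^⊗3:
  [3, 3, 2, 3]
  [10, 5, 4, 5]
  [20, 19, 18, 19]
  [14, 9, 4, 5]
G^⊗4:
  [10, 9, 8, 9]
  [12, 11, 10, 11]
  [26, 25, 24, 25]
  [16, 11, 10, 11]
Key observation: the optimum is the walk 1->3->3->4->2, with weight (-10) + 6 + 7 + 6 = 9.
Optimal value attained by: walk 1->3->3->4->2.
Answer: (G^⊗4)[1][2] = 9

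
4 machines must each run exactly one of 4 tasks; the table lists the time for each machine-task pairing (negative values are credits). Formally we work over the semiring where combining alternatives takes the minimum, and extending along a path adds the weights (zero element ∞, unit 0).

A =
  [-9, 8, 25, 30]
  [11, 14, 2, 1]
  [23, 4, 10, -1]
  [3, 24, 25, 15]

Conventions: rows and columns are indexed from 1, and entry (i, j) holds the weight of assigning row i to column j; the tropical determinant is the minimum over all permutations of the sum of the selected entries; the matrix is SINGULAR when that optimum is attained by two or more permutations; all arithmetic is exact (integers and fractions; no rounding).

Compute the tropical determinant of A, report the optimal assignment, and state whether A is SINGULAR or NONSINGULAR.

σ = (1, 2, 3, 4): (-9) + 14 + 10 + 15 = 30
σ = (1, 2, 4, 3): (-9) + 14 + (-1) + 25 = 29
σ = (1, 3, 2, 4): (-9) + 2 + 4 + 15 = 12
σ = (1, 3, 4, 2): (-9) + 2 + (-1) + 24 = 16
σ = (1, 4, 2, 3): (-9) + 1 + 4 + 25 = 21
σ = (1, 4, 3, 2): (-9) + 1 + 10 + 24 = 26
σ = (2, 1, 3, 4): 8 + 11 + 10 + 15 = 44
σ = (2, 1, 4, 3): 8 + 11 + (-1) + 25 = 43
σ = (2, 3, 1, 4): 8 + 2 + 23 + 15 = 48
σ = (2, 3, 4, 1): 8 + 2 + (-1) + 3 = 12
σ = (2, 4, 1, 3): 8 + 1 + 23 + 25 = 57
σ = (2, 4, 3, 1): 8 + 1 + 10 + 3 = 22
σ = (3, 1, 2, 4): 25 + 11 + 4 + 15 = 55
σ = (3, 1, 4, 2): 25 + 11 + (-1) + 24 = 59
σ = (3, 2, 1, 4): 25 + 14 + 23 + 15 = 77
σ = (3, 2, 4, 1): 25 + 14 + (-1) + 3 = 41
σ = (3, 4, 1, 2): 25 + 1 + 23 + 24 = 73
σ = (3, 4, 2, 1): 25 + 1 + 4 + 3 = 33
σ = (4, 1, 2, 3): 30 + 11 + 4 + 25 = 70
σ = (4, 1, 3, 2): 30 + 11 + 10 + 24 = 75
σ = (4, 2, 1, 3): 30 + 14 + 23 + 25 = 92
σ = (4, 2, 3, 1): 30 + 14 + 10 + 3 = 57
σ = (4, 3, 1, 2): 30 + 2 + 23 + 24 = 79
σ = (4, 3, 2, 1): 30 + 2 + 4 + 3 = 39
Optimal value attained by: σ = (1, 3, 2, 4).
Answer: det⊕(A) = 12; verdict: SINGULAR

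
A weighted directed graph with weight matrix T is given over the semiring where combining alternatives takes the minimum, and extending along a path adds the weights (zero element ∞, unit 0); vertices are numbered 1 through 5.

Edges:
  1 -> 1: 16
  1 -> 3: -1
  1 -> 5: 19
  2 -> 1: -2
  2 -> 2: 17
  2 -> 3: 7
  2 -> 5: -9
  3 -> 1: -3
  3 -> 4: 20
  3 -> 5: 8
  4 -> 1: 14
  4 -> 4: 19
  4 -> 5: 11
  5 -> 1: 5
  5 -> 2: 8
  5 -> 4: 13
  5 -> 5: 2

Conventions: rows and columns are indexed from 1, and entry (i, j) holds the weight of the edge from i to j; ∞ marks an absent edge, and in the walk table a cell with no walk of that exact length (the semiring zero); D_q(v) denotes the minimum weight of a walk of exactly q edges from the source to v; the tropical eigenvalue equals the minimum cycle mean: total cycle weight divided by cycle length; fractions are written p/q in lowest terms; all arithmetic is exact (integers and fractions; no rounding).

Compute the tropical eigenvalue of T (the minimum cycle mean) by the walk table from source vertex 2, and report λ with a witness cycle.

q=0: [∞, 0, ∞, ∞, ∞]
q=1: [-2, 17, 7, ∞, -9]
q=2: [-4, -1, -3, 4, -7]
q=3: [-6, 1, -5, 6, -10]
q=4: [-8, -2, -7, 3, -8]
q=5: [-10, 0, -9, 5, -11]
Optimal cycle mean attained by: cycle 1->3->1, total (-1) + (-3), length 2.
Answer: λ = -2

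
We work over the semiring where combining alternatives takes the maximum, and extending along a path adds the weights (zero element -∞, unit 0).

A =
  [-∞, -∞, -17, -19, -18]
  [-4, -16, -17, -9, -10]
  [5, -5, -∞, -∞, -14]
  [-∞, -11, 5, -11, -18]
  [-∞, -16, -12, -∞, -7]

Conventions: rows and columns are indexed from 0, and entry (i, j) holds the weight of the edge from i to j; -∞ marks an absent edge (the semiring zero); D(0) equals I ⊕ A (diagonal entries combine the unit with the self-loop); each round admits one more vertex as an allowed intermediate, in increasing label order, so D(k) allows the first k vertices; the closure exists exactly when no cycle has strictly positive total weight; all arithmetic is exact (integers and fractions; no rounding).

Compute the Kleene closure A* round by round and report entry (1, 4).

D(0):
  [0, -∞, -17, -19, -18]
  [-4, 0, -17, -9, -10]
  [5, -5, 0, -∞, -14]
  [-∞, -11, 5, 0, -18]
  [-∞, -16, -12, -∞, 0]
D(1):
  [0, -∞, -17, -19, -18]
  [-4, 0, -17, -9, -10]
  [5, -5, 0, -14, -13]
  [-∞, -11, 5, 0, -18]
  [-∞, -16, -12, -∞, 0]
D(2):
  [0, -∞, -17, -19, -18]
  [-4, 0, -17, -9, -10]
  [5, -5, 0, -14, -13]
  [-15, -11, 5, 0, -18]
  [-20, -16, -12, -25, 0]
D(3):
  [0, -22, -17, -19, -18]
  [-4, 0, -17, -9, -10]
  [5, -5, 0, -14, -13]
  [10, 0, 5, 0, -8]
  [-7, -16, -12, -25, 0]
D(4):
  [0, -19, -14, -19, -18]
  [1, 0, -4, -9, -10]
  [5, -5, 0, -14, -13]
  [10, 0, 5, 0, -8]
  [-7, -16, -12, -25, 0]
D(5):
  [0, -19, -14, -19, -18]
  [1, 0, -4, -9, -10]
  [5, -5, 0, -14, -13]
  [10, 0, 5, 0, -8]
  [-7, -16, -12, -25, 0]
Answer: A*[1][4] = -10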